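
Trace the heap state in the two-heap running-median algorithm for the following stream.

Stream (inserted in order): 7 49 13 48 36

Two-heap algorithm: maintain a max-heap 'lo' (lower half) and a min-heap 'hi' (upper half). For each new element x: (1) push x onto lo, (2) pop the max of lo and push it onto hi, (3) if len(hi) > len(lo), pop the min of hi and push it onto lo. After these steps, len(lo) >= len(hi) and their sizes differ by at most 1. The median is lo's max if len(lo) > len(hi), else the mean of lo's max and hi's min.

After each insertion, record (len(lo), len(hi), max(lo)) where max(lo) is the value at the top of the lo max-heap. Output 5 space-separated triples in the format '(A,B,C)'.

Step 1: insert 7 -> lo=[7] hi=[] -> (len(lo)=1, len(hi)=0, max(lo)=7)
Step 2: insert 49 -> lo=[7] hi=[49] -> (len(lo)=1, len(hi)=1, max(lo)=7)
Step 3: insert 13 -> lo=[7, 13] hi=[49] -> (len(lo)=2, len(hi)=1, max(lo)=13)
Step 4: insert 48 -> lo=[7, 13] hi=[48, 49] -> (len(lo)=2, len(hi)=2, max(lo)=13)
Step 5: insert 36 -> lo=[7, 13, 36] hi=[48, 49] -> (len(lo)=3, len(hi)=2, max(lo)=36)

Answer: (1,0,7) (1,1,7) (2,1,13) (2,2,13) (3,2,36)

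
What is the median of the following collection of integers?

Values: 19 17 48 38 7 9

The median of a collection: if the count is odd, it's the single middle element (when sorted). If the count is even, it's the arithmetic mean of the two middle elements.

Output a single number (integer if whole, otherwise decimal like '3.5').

Step 1: insert 19 -> lo=[19] (size 1, max 19) hi=[] (size 0) -> median=19
Step 2: insert 17 -> lo=[17] (size 1, max 17) hi=[19] (size 1, min 19) -> median=18
Step 3: insert 48 -> lo=[17, 19] (size 2, max 19) hi=[48] (size 1, min 48) -> median=19
Step 4: insert 38 -> lo=[17, 19] (size 2, max 19) hi=[38, 48] (size 2, min 38) -> median=28.5
Step 5: insert 7 -> lo=[7, 17, 19] (size 3, max 19) hi=[38, 48] (size 2, min 38) -> median=19
Step 6: insert 9 -> lo=[7, 9, 17] (size 3, max 17) hi=[19, 38, 48] (size 3, min 19) -> median=18

Answer: 18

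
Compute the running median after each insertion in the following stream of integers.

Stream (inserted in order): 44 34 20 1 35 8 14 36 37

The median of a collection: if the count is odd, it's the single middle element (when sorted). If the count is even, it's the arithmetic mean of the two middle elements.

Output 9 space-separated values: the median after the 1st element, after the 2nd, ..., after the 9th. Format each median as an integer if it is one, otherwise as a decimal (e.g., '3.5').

Answer: 44 39 34 27 34 27 20 27 34

Derivation:
Step 1: insert 44 -> lo=[44] (size 1, max 44) hi=[] (size 0) -> median=44
Step 2: insert 34 -> lo=[34] (size 1, max 34) hi=[44] (size 1, min 44) -> median=39
Step 3: insert 20 -> lo=[20, 34] (size 2, max 34) hi=[44] (size 1, min 44) -> median=34
Step 4: insert 1 -> lo=[1, 20] (size 2, max 20) hi=[34, 44] (size 2, min 34) -> median=27
Step 5: insert 35 -> lo=[1, 20, 34] (size 3, max 34) hi=[35, 44] (size 2, min 35) -> median=34
Step 6: insert 8 -> lo=[1, 8, 20] (size 3, max 20) hi=[34, 35, 44] (size 3, min 34) -> median=27
Step 7: insert 14 -> lo=[1, 8, 14, 20] (size 4, max 20) hi=[34, 35, 44] (size 3, min 34) -> median=20
Step 8: insert 36 -> lo=[1, 8, 14, 20] (size 4, max 20) hi=[34, 35, 36, 44] (size 4, min 34) -> median=27
Step 9: insert 37 -> lo=[1, 8, 14, 20, 34] (size 5, max 34) hi=[35, 36, 37, 44] (size 4, min 35) -> median=34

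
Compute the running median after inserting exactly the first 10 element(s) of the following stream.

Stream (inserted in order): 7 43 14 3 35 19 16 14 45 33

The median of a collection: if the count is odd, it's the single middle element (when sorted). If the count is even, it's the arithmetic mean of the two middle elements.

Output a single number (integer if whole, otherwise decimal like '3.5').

Answer: 17.5

Derivation:
Step 1: insert 7 -> lo=[7] (size 1, max 7) hi=[] (size 0) -> median=7
Step 2: insert 43 -> lo=[7] (size 1, max 7) hi=[43] (size 1, min 43) -> median=25
Step 3: insert 14 -> lo=[7, 14] (size 2, max 14) hi=[43] (size 1, min 43) -> median=14
Step 4: insert 3 -> lo=[3, 7] (size 2, max 7) hi=[14, 43] (size 2, min 14) -> median=10.5
Step 5: insert 35 -> lo=[3, 7, 14] (size 3, max 14) hi=[35, 43] (size 2, min 35) -> median=14
Step 6: insert 19 -> lo=[3, 7, 14] (size 3, max 14) hi=[19, 35, 43] (size 3, min 19) -> median=16.5
Step 7: insert 16 -> lo=[3, 7, 14, 16] (size 4, max 16) hi=[19, 35, 43] (size 3, min 19) -> median=16
Step 8: insert 14 -> lo=[3, 7, 14, 14] (size 4, max 14) hi=[16, 19, 35, 43] (size 4, min 16) -> median=15
Step 9: insert 45 -> lo=[3, 7, 14, 14, 16] (size 5, max 16) hi=[19, 35, 43, 45] (size 4, min 19) -> median=16
Step 10: insert 33 -> lo=[3, 7, 14, 14, 16] (size 5, max 16) hi=[19, 33, 35, 43, 45] (size 5, min 19) -> median=17.5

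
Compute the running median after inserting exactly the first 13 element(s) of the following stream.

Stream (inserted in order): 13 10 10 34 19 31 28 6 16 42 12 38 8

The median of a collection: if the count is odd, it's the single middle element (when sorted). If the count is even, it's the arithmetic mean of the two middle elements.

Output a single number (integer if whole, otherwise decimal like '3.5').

Step 1: insert 13 -> lo=[13] (size 1, max 13) hi=[] (size 0) -> median=13
Step 2: insert 10 -> lo=[10] (size 1, max 10) hi=[13] (size 1, min 13) -> median=11.5
Step 3: insert 10 -> lo=[10, 10] (size 2, max 10) hi=[13] (size 1, min 13) -> median=10
Step 4: insert 34 -> lo=[10, 10] (size 2, max 10) hi=[13, 34] (size 2, min 13) -> median=11.5
Step 5: insert 19 -> lo=[10, 10, 13] (size 3, max 13) hi=[19, 34] (size 2, min 19) -> median=13
Step 6: insert 31 -> lo=[10, 10, 13] (size 3, max 13) hi=[19, 31, 34] (size 3, min 19) -> median=16
Step 7: insert 28 -> lo=[10, 10, 13, 19] (size 4, max 19) hi=[28, 31, 34] (size 3, min 28) -> median=19
Step 8: insert 6 -> lo=[6, 10, 10, 13] (size 4, max 13) hi=[19, 28, 31, 34] (size 4, min 19) -> median=16
Step 9: insert 16 -> lo=[6, 10, 10, 13, 16] (size 5, max 16) hi=[19, 28, 31, 34] (size 4, min 19) -> median=16
Step 10: insert 42 -> lo=[6, 10, 10, 13, 16] (size 5, max 16) hi=[19, 28, 31, 34, 42] (size 5, min 19) -> median=17.5
Step 11: insert 12 -> lo=[6, 10, 10, 12, 13, 16] (size 6, max 16) hi=[19, 28, 31, 34, 42] (size 5, min 19) -> median=16
Step 12: insert 38 -> lo=[6, 10, 10, 12, 13, 16] (size 6, max 16) hi=[19, 28, 31, 34, 38, 42] (size 6, min 19) -> median=17.5
Step 13: insert 8 -> lo=[6, 8, 10, 10, 12, 13, 16] (size 7, max 16) hi=[19, 28, 31, 34, 38, 42] (size 6, min 19) -> median=16

Answer: 16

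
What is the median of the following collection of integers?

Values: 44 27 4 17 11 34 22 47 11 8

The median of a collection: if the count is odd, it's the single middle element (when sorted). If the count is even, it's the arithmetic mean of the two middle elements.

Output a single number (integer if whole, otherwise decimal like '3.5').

Step 1: insert 44 -> lo=[44] (size 1, max 44) hi=[] (size 0) -> median=44
Step 2: insert 27 -> lo=[27] (size 1, max 27) hi=[44] (size 1, min 44) -> median=35.5
Step 3: insert 4 -> lo=[4, 27] (size 2, max 27) hi=[44] (size 1, min 44) -> median=27
Step 4: insert 17 -> lo=[4, 17] (size 2, max 17) hi=[27, 44] (size 2, min 27) -> median=22
Step 5: insert 11 -> lo=[4, 11, 17] (size 3, max 17) hi=[27, 44] (size 2, min 27) -> median=17
Step 6: insert 34 -> lo=[4, 11, 17] (size 3, max 17) hi=[27, 34, 44] (size 3, min 27) -> median=22
Step 7: insert 22 -> lo=[4, 11, 17, 22] (size 4, max 22) hi=[27, 34, 44] (size 3, min 27) -> median=22
Step 8: insert 47 -> lo=[4, 11, 17, 22] (size 4, max 22) hi=[27, 34, 44, 47] (size 4, min 27) -> median=24.5
Step 9: insert 11 -> lo=[4, 11, 11, 17, 22] (size 5, max 22) hi=[27, 34, 44, 47] (size 4, min 27) -> median=22
Step 10: insert 8 -> lo=[4, 8, 11, 11, 17] (size 5, max 17) hi=[22, 27, 34, 44, 47] (size 5, min 22) -> median=19.5

Answer: 19.5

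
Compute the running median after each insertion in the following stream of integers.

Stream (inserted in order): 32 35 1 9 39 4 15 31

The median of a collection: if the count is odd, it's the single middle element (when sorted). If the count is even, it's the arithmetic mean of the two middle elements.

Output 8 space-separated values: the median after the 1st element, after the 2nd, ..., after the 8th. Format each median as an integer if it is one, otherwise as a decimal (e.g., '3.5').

Answer: 32 33.5 32 20.5 32 20.5 15 23

Derivation:
Step 1: insert 32 -> lo=[32] (size 1, max 32) hi=[] (size 0) -> median=32
Step 2: insert 35 -> lo=[32] (size 1, max 32) hi=[35] (size 1, min 35) -> median=33.5
Step 3: insert 1 -> lo=[1, 32] (size 2, max 32) hi=[35] (size 1, min 35) -> median=32
Step 4: insert 9 -> lo=[1, 9] (size 2, max 9) hi=[32, 35] (size 2, min 32) -> median=20.5
Step 5: insert 39 -> lo=[1, 9, 32] (size 3, max 32) hi=[35, 39] (size 2, min 35) -> median=32
Step 6: insert 4 -> lo=[1, 4, 9] (size 3, max 9) hi=[32, 35, 39] (size 3, min 32) -> median=20.5
Step 7: insert 15 -> lo=[1, 4, 9, 15] (size 4, max 15) hi=[32, 35, 39] (size 3, min 32) -> median=15
Step 8: insert 31 -> lo=[1, 4, 9, 15] (size 4, max 15) hi=[31, 32, 35, 39] (size 4, min 31) -> median=23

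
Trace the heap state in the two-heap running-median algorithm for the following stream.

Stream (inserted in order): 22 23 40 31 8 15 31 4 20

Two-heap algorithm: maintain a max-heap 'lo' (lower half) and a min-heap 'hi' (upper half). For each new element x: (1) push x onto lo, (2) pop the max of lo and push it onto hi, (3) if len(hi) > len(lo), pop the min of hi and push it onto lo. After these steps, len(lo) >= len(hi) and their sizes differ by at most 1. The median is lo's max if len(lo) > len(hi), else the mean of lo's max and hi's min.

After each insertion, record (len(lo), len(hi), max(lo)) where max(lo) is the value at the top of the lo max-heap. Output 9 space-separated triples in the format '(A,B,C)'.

Answer: (1,0,22) (1,1,22) (2,1,23) (2,2,23) (3,2,23) (3,3,22) (4,3,23) (4,4,22) (5,4,22)

Derivation:
Step 1: insert 22 -> lo=[22] hi=[] -> (len(lo)=1, len(hi)=0, max(lo)=22)
Step 2: insert 23 -> lo=[22] hi=[23] -> (len(lo)=1, len(hi)=1, max(lo)=22)
Step 3: insert 40 -> lo=[22, 23] hi=[40] -> (len(lo)=2, len(hi)=1, max(lo)=23)
Step 4: insert 31 -> lo=[22, 23] hi=[31, 40] -> (len(lo)=2, len(hi)=2, max(lo)=23)
Step 5: insert 8 -> lo=[8, 22, 23] hi=[31, 40] -> (len(lo)=3, len(hi)=2, max(lo)=23)
Step 6: insert 15 -> lo=[8, 15, 22] hi=[23, 31, 40] -> (len(lo)=3, len(hi)=3, max(lo)=22)
Step 7: insert 31 -> lo=[8, 15, 22, 23] hi=[31, 31, 40] -> (len(lo)=4, len(hi)=3, max(lo)=23)
Step 8: insert 4 -> lo=[4, 8, 15, 22] hi=[23, 31, 31, 40] -> (len(lo)=4, len(hi)=4, max(lo)=22)
Step 9: insert 20 -> lo=[4, 8, 15, 20, 22] hi=[23, 31, 31, 40] -> (len(lo)=5, len(hi)=4, max(lo)=22)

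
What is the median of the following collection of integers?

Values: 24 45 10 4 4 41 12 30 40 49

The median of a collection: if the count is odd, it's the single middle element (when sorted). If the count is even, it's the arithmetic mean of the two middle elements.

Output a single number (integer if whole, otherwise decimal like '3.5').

Step 1: insert 24 -> lo=[24] (size 1, max 24) hi=[] (size 0) -> median=24
Step 2: insert 45 -> lo=[24] (size 1, max 24) hi=[45] (size 1, min 45) -> median=34.5
Step 3: insert 10 -> lo=[10, 24] (size 2, max 24) hi=[45] (size 1, min 45) -> median=24
Step 4: insert 4 -> lo=[4, 10] (size 2, max 10) hi=[24, 45] (size 2, min 24) -> median=17
Step 5: insert 4 -> lo=[4, 4, 10] (size 3, max 10) hi=[24, 45] (size 2, min 24) -> median=10
Step 6: insert 41 -> lo=[4, 4, 10] (size 3, max 10) hi=[24, 41, 45] (size 3, min 24) -> median=17
Step 7: insert 12 -> lo=[4, 4, 10, 12] (size 4, max 12) hi=[24, 41, 45] (size 3, min 24) -> median=12
Step 8: insert 30 -> lo=[4, 4, 10, 12] (size 4, max 12) hi=[24, 30, 41, 45] (size 4, min 24) -> median=18
Step 9: insert 40 -> lo=[4, 4, 10, 12, 24] (size 5, max 24) hi=[30, 40, 41, 45] (size 4, min 30) -> median=24
Step 10: insert 49 -> lo=[4, 4, 10, 12, 24] (size 5, max 24) hi=[30, 40, 41, 45, 49] (size 5, min 30) -> median=27

Answer: 27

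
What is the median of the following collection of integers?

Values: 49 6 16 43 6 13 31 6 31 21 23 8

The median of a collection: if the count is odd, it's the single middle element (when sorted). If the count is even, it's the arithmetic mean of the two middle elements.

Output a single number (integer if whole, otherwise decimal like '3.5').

Answer: 18.5

Derivation:
Step 1: insert 49 -> lo=[49] (size 1, max 49) hi=[] (size 0) -> median=49
Step 2: insert 6 -> lo=[6] (size 1, max 6) hi=[49] (size 1, min 49) -> median=27.5
Step 3: insert 16 -> lo=[6, 16] (size 2, max 16) hi=[49] (size 1, min 49) -> median=16
Step 4: insert 43 -> lo=[6, 16] (size 2, max 16) hi=[43, 49] (size 2, min 43) -> median=29.5
Step 5: insert 6 -> lo=[6, 6, 16] (size 3, max 16) hi=[43, 49] (size 2, min 43) -> median=16
Step 6: insert 13 -> lo=[6, 6, 13] (size 3, max 13) hi=[16, 43, 49] (size 3, min 16) -> median=14.5
Step 7: insert 31 -> lo=[6, 6, 13, 16] (size 4, max 16) hi=[31, 43, 49] (size 3, min 31) -> median=16
Step 8: insert 6 -> lo=[6, 6, 6, 13] (size 4, max 13) hi=[16, 31, 43, 49] (size 4, min 16) -> median=14.5
Step 9: insert 31 -> lo=[6, 6, 6, 13, 16] (size 5, max 16) hi=[31, 31, 43, 49] (size 4, min 31) -> median=16
Step 10: insert 21 -> lo=[6, 6, 6, 13, 16] (size 5, max 16) hi=[21, 31, 31, 43, 49] (size 5, min 21) -> median=18.5
Step 11: insert 23 -> lo=[6, 6, 6, 13, 16, 21] (size 6, max 21) hi=[23, 31, 31, 43, 49] (size 5, min 23) -> median=21
Step 12: insert 8 -> lo=[6, 6, 6, 8, 13, 16] (size 6, max 16) hi=[21, 23, 31, 31, 43, 49] (size 6, min 21) -> median=18.5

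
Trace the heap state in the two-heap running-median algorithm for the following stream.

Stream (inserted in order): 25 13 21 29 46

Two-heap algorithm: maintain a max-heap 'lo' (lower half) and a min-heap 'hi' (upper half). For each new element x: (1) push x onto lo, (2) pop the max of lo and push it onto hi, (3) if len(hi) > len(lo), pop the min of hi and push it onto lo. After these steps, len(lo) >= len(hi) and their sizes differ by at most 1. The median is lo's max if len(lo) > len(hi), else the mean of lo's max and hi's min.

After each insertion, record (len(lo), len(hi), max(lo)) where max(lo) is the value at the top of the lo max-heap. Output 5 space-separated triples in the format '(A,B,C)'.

Step 1: insert 25 -> lo=[25] hi=[] -> (len(lo)=1, len(hi)=0, max(lo)=25)
Step 2: insert 13 -> lo=[13] hi=[25] -> (len(lo)=1, len(hi)=1, max(lo)=13)
Step 3: insert 21 -> lo=[13, 21] hi=[25] -> (len(lo)=2, len(hi)=1, max(lo)=21)
Step 4: insert 29 -> lo=[13, 21] hi=[25, 29] -> (len(lo)=2, len(hi)=2, max(lo)=21)
Step 5: insert 46 -> lo=[13, 21, 25] hi=[29, 46] -> (len(lo)=3, len(hi)=2, max(lo)=25)

Answer: (1,0,25) (1,1,13) (2,1,21) (2,2,21) (3,2,25)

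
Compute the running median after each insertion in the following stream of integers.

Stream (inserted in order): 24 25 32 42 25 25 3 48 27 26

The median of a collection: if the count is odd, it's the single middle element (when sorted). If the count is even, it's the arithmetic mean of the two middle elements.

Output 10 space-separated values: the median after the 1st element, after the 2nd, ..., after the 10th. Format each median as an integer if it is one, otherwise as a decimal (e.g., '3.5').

Answer: 24 24.5 25 28.5 25 25 25 25 25 25.5

Derivation:
Step 1: insert 24 -> lo=[24] (size 1, max 24) hi=[] (size 0) -> median=24
Step 2: insert 25 -> lo=[24] (size 1, max 24) hi=[25] (size 1, min 25) -> median=24.5
Step 3: insert 32 -> lo=[24, 25] (size 2, max 25) hi=[32] (size 1, min 32) -> median=25
Step 4: insert 42 -> lo=[24, 25] (size 2, max 25) hi=[32, 42] (size 2, min 32) -> median=28.5
Step 5: insert 25 -> lo=[24, 25, 25] (size 3, max 25) hi=[32, 42] (size 2, min 32) -> median=25
Step 6: insert 25 -> lo=[24, 25, 25] (size 3, max 25) hi=[25, 32, 42] (size 3, min 25) -> median=25
Step 7: insert 3 -> lo=[3, 24, 25, 25] (size 4, max 25) hi=[25, 32, 42] (size 3, min 25) -> median=25
Step 8: insert 48 -> lo=[3, 24, 25, 25] (size 4, max 25) hi=[25, 32, 42, 48] (size 4, min 25) -> median=25
Step 9: insert 27 -> lo=[3, 24, 25, 25, 25] (size 5, max 25) hi=[27, 32, 42, 48] (size 4, min 27) -> median=25
Step 10: insert 26 -> lo=[3, 24, 25, 25, 25] (size 5, max 25) hi=[26, 27, 32, 42, 48] (size 5, min 26) -> median=25.5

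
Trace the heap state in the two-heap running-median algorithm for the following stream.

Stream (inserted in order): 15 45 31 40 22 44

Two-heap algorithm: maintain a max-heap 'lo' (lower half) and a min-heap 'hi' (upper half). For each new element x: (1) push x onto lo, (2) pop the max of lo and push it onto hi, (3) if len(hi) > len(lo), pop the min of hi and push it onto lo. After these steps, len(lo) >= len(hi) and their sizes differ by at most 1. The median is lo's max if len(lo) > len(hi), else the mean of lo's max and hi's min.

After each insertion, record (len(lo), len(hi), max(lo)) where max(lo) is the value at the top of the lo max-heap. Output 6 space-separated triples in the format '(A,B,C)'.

Answer: (1,0,15) (1,1,15) (2,1,31) (2,2,31) (3,2,31) (3,3,31)

Derivation:
Step 1: insert 15 -> lo=[15] hi=[] -> (len(lo)=1, len(hi)=0, max(lo)=15)
Step 2: insert 45 -> lo=[15] hi=[45] -> (len(lo)=1, len(hi)=1, max(lo)=15)
Step 3: insert 31 -> lo=[15, 31] hi=[45] -> (len(lo)=2, len(hi)=1, max(lo)=31)
Step 4: insert 40 -> lo=[15, 31] hi=[40, 45] -> (len(lo)=2, len(hi)=2, max(lo)=31)
Step 5: insert 22 -> lo=[15, 22, 31] hi=[40, 45] -> (len(lo)=3, len(hi)=2, max(lo)=31)
Step 6: insert 44 -> lo=[15, 22, 31] hi=[40, 44, 45] -> (len(lo)=3, len(hi)=3, max(lo)=31)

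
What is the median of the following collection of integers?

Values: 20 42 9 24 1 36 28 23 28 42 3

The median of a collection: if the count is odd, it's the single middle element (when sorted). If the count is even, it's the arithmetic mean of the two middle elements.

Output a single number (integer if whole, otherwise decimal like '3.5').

Step 1: insert 20 -> lo=[20] (size 1, max 20) hi=[] (size 0) -> median=20
Step 2: insert 42 -> lo=[20] (size 1, max 20) hi=[42] (size 1, min 42) -> median=31
Step 3: insert 9 -> lo=[9, 20] (size 2, max 20) hi=[42] (size 1, min 42) -> median=20
Step 4: insert 24 -> lo=[9, 20] (size 2, max 20) hi=[24, 42] (size 2, min 24) -> median=22
Step 5: insert 1 -> lo=[1, 9, 20] (size 3, max 20) hi=[24, 42] (size 2, min 24) -> median=20
Step 6: insert 36 -> lo=[1, 9, 20] (size 3, max 20) hi=[24, 36, 42] (size 3, min 24) -> median=22
Step 7: insert 28 -> lo=[1, 9, 20, 24] (size 4, max 24) hi=[28, 36, 42] (size 3, min 28) -> median=24
Step 8: insert 23 -> lo=[1, 9, 20, 23] (size 4, max 23) hi=[24, 28, 36, 42] (size 4, min 24) -> median=23.5
Step 9: insert 28 -> lo=[1, 9, 20, 23, 24] (size 5, max 24) hi=[28, 28, 36, 42] (size 4, min 28) -> median=24
Step 10: insert 42 -> lo=[1, 9, 20, 23, 24] (size 5, max 24) hi=[28, 28, 36, 42, 42] (size 5, min 28) -> median=26
Step 11: insert 3 -> lo=[1, 3, 9, 20, 23, 24] (size 6, max 24) hi=[28, 28, 36, 42, 42] (size 5, min 28) -> median=24

Answer: 24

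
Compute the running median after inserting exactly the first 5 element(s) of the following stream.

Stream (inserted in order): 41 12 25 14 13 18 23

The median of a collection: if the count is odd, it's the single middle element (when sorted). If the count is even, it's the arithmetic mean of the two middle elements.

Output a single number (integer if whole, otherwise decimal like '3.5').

Answer: 14

Derivation:
Step 1: insert 41 -> lo=[41] (size 1, max 41) hi=[] (size 0) -> median=41
Step 2: insert 12 -> lo=[12] (size 1, max 12) hi=[41] (size 1, min 41) -> median=26.5
Step 3: insert 25 -> lo=[12, 25] (size 2, max 25) hi=[41] (size 1, min 41) -> median=25
Step 4: insert 14 -> lo=[12, 14] (size 2, max 14) hi=[25, 41] (size 2, min 25) -> median=19.5
Step 5: insert 13 -> lo=[12, 13, 14] (size 3, max 14) hi=[25, 41] (size 2, min 25) -> median=14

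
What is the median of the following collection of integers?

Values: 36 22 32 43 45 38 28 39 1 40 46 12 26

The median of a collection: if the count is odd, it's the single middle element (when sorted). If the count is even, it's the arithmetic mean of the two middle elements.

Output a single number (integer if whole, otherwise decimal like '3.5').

Step 1: insert 36 -> lo=[36] (size 1, max 36) hi=[] (size 0) -> median=36
Step 2: insert 22 -> lo=[22] (size 1, max 22) hi=[36] (size 1, min 36) -> median=29
Step 3: insert 32 -> lo=[22, 32] (size 2, max 32) hi=[36] (size 1, min 36) -> median=32
Step 4: insert 43 -> lo=[22, 32] (size 2, max 32) hi=[36, 43] (size 2, min 36) -> median=34
Step 5: insert 45 -> lo=[22, 32, 36] (size 3, max 36) hi=[43, 45] (size 2, min 43) -> median=36
Step 6: insert 38 -> lo=[22, 32, 36] (size 3, max 36) hi=[38, 43, 45] (size 3, min 38) -> median=37
Step 7: insert 28 -> lo=[22, 28, 32, 36] (size 4, max 36) hi=[38, 43, 45] (size 3, min 38) -> median=36
Step 8: insert 39 -> lo=[22, 28, 32, 36] (size 4, max 36) hi=[38, 39, 43, 45] (size 4, min 38) -> median=37
Step 9: insert 1 -> lo=[1, 22, 28, 32, 36] (size 5, max 36) hi=[38, 39, 43, 45] (size 4, min 38) -> median=36
Step 10: insert 40 -> lo=[1, 22, 28, 32, 36] (size 5, max 36) hi=[38, 39, 40, 43, 45] (size 5, min 38) -> median=37
Step 11: insert 46 -> lo=[1, 22, 28, 32, 36, 38] (size 6, max 38) hi=[39, 40, 43, 45, 46] (size 5, min 39) -> median=38
Step 12: insert 12 -> lo=[1, 12, 22, 28, 32, 36] (size 6, max 36) hi=[38, 39, 40, 43, 45, 46] (size 6, min 38) -> median=37
Step 13: insert 26 -> lo=[1, 12, 22, 26, 28, 32, 36] (size 7, max 36) hi=[38, 39, 40, 43, 45, 46] (size 6, min 38) -> median=36

Answer: 36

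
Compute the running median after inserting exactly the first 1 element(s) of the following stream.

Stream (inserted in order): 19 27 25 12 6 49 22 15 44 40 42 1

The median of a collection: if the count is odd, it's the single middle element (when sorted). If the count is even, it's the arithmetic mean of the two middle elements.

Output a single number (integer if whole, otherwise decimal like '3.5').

Step 1: insert 19 -> lo=[19] (size 1, max 19) hi=[] (size 0) -> median=19

Answer: 19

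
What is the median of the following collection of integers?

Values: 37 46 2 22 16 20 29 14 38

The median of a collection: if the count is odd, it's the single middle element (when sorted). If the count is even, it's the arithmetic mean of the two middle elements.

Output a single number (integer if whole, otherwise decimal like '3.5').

Answer: 22

Derivation:
Step 1: insert 37 -> lo=[37] (size 1, max 37) hi=[] (size 0) -> median=37
Step 2: insert 46 -> lo=[37] (size 1, max 37) hi=[46] (size 1, min 46) -> median=41.5
Step 3: insert 2 -> lo=[2, 37] (size 2, max 37) hi=[46] (size 1, min 46) -> median=37
Step 4: insert 22 -> lo=[2, 22] (size 2, max 22) hi=[37, 46] (size 2, min 37) -> median=29.5
Step 5: insert 16 -> lo=[2, 16, 22] (size 3, max 22) hi=[37, 46] (size 2, min 37) -> median=22
Step 6: insert 20 -> lo=[2, 16, 20] (size 3, max 20) hi=[22, 37, 46] (size 3, min 22) -> median=21
Step 7: insert 29 -> lo=[2, 16, 20, 22] (size 4, max 22) hi=[29, 37, 46] (size 3, min 29) -> median=22
Step 8: insert 14 -> lo=[2, 14, 16, 20] (size 4, max 20) hi=[22, 29, 37, 46] (size 4, min 22) -> median=21
Step 9: insert 38 -> lo=[2, 14, 16, 20, 22] (size 5, max 22) hi=[29, 37, 38, 46] (size 4, min 29) -> median=22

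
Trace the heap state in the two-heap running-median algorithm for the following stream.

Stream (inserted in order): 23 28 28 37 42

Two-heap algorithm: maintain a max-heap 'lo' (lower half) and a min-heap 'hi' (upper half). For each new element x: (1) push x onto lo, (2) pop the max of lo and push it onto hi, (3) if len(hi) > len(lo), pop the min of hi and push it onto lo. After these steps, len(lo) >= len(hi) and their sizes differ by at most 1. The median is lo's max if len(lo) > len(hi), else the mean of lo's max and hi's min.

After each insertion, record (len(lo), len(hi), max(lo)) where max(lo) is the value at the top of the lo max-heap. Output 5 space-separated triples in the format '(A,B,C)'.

Answer: (1,0,23) (1,1,23) (2,1,28) (2,2,28) (3,2,28)

Derivation:
Step 1: insert 23 -> lo=[23] hi=[] -> (len(lo)=1, len(hi)=0, max(lo)=23)
Step 2: insert 28 -> lo=[23] hi=[28] -> (len(lo)=1, len(hi)=1, max(lo)=23)
Step 3: insert 28 -> lo=[23, 28] hi=[28] -> (len(lo)=2, len(hi)=1, max(lo)=28)
Step 4: insert 37 -> lo=[23, 28] hi=[28, 37] -> (len(lo)=2, len(hi)=2, max(lo)=28)
Step 5: insert 42 -> lo=[23, 28, 28] hi=[37, 42] -> (len(lo)=3, len(hi)=2, max(lo)=28)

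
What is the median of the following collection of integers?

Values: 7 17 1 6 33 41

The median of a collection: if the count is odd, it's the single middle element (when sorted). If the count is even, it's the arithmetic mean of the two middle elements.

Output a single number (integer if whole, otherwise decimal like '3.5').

Step 1: insert 7 -> lo=[7] (size 1, max 7) hi=[] (size 0) -> median=7
Step 2: insert 17 -> lo=[7] (size 1, max 7) hi=[17] (size 1, min 17) -> median=12
Step 3: insert 1 -> lo=[1, 7] (size 2, max 7) hi=[17] (size 1, min 17) -> median=7
Step 4: insert 6 -> lo=[1, 6] (size 2, max 6) hi=[7, 17] (size 2, min 7) -> median=6.5
Step 5: insert 33 -> lo=[1, 6, 7] (size 3, max 7) hi=[17, 33] (size 2, min 17) -> median=7
Step 6: insert 41 -> lo=[1, 6, 7] (size 3, max 7) hi=[17, 33, 41] (size 3, min 17) -> median=12

Answer: 12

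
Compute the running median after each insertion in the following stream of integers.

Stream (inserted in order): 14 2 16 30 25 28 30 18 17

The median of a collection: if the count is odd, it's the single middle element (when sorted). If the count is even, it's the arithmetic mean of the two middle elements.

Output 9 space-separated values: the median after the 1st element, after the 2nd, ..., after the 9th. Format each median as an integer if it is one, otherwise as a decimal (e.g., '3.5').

Answer: 14 8 14 15 16 20.5 25 21.5 18

Derivation:
Step 1: insert 14 -> lo=[14] (size 1, max 14) hi=[] (size 0) -> median=14
Step 2: insert 2 -> lo=[2] (size 1, max 2) hi=[14] (size 1, min 14) -> median=8
Step 3: insert 16 -> lo=[2, 14] (size 2, max 14) hi=[16] (size 1, min 16) -> median=14
Step 4: insert 30 -> lo=[2, 14] (size 2, max 14) hi=[16, 30] (size 2, min 16) -> median=15
Step 5: insert 25 -> lo=[2, 14, 16] (size 3, max 16) hi=[25, 30] (size 2, min 25) -> median=16
Step 6: insert 28 -> lo=[2, 14, 16] (size 3, max 16) hi=[25, 28, 30] (size 3, min 25) -> median=20.5
Step 7: insert 30 -> lo=[2, 14, 16, 25] (size 4, max 25) hi=[28, 30, 30] (size 3, min 28) -> median=25
Step 8: insert 18 -> lo=[2, 14, 16, 18] (size 4, max 18) hi=[25, 28, 30, 30] (size 4, min 25) -> median=21.5
Step 9: insert 17 -> lo=[2, 14, 16, 17, 18] (size 5, max 18) hi=[25, 28, 30, 30] (size 4, min 25) -> median=18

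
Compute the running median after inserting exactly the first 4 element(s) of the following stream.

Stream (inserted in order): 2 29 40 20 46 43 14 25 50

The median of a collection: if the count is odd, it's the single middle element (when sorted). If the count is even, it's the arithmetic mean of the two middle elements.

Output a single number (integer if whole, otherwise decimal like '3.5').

Step 1: insert 2 -> lo=[2] (size 1, max 2) hi=[] (size 0) -> median=2
Step 2: insert 29 -> lo=[2] (size 1, max 2) hi=[29] (size 1, min 29) -> median=15.5
Step 3: insert 40 -> lo=[2, 29] (size 2, max 29) hi=[40] (size 1, min 40) -> median=29
Step 4: insert 20 -> lo=[2, 20] (size 2, max 20) hi=[29, 40] (size 2, min 29) -> median=24.5

Answer: 24.5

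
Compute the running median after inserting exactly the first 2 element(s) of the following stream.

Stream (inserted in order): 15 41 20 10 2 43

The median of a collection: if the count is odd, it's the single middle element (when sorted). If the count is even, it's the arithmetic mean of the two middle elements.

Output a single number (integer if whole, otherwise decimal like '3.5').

Answer: 28

Derivation:
Step 1: insert 15 -> lo=[15] (size 1, max 15) hi=[] (size 0) -> median=15
Step 2: insert 41 -> lo=[15] (size 1, max 15) hi=[41] (size 1, min 41) -> median=28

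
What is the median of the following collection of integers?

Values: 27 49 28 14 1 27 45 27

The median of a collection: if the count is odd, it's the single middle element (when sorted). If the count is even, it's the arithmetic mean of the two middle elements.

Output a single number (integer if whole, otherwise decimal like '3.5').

Step 1: insert 27 -> lo=[27] (size 1, max 27) hi=[] (size 0) -> median=27
Step 2: insert 49 -> lo=[27] (size 1, max 27) hi=[49] (size 1, min 49) -> median=38
Step 3: insert 28 -> lo=[27, 28] (size 2, max 28) hi=[49] (size 1, min 49) -> median=28
Step 4: insert 14 -> lo=[14, 27] (size 2, max 27) hi=[28, 49] (size 2, min 28) -> median=27.5
Step 5: insert 1 -> lo=[1, 14, 27] (size 3, max 27) hi=[28, 49] (size 2, min 28) -> median=27
Step 6: insert 27 -> lo=[1, 14, 27] (size 3, max 27) hi=[27, 28, 49] (size 3, min 27) -> median=27
Step 7: insert 45 -> lo=[1, 14, 27, 27] (size 4, max 27) hi=[28, 45, 49] (size 3, min 28) -> median=27
Step 8: insert 27 -> lo=[1, 14, 27, 27] (size 4, max 27) hi=[27, 28, 45, 49] (size 4, min 27) -> median=27

Answer: 27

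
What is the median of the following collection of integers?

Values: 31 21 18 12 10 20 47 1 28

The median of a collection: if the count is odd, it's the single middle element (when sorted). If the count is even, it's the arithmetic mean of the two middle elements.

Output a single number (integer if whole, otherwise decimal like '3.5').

Step 1: insert 31 -> lo=[31] (size 1, max 31) hi=[] (size 0) -> median=31
Step 2: insert 21 -> lo=[21] (size 1, max 21) hi=[31] (size 1, min 31) -> median=26
Step 3: insert 18 -> lo=[18, 21] (size 2, max 21) hi=[31] (size 1, min 31) -> median=21
Step 4: insert 12 -> lo=[12, 18] (size 2, max 18) hi=[21, 31] (size 2, min 21) -> median=19.5
Step 5: insert 10 -> lo=[10, 12, 18] (size 3, max 18) hi=[21, 31] (size 2, min 21) -> median=18
Step 6: insert 20 -> lo=[10, 12, 18] (size 3, max 18) hi=[20, 21, 31] (size 3, min 20) -> median=19
Step 7: insert 47 -> lo=[10, 12, 18, 20] (size 4, max 20) hi=[21, 31, 47] (size 3, min 21) -> median=20
Step 8: insert 1 -> lo=[1, 10, 12, 18] (size 4, max 18) hi=[20, 21, 31, 47] (size 4, min 20) -> median=19
Step 9: insert 28 -> lo=[1, 10, 12, 18, 20] (size 5, max 20) hi=[21, 28, 31, 47] (size 4, min 21) -> median=20

Answer: 20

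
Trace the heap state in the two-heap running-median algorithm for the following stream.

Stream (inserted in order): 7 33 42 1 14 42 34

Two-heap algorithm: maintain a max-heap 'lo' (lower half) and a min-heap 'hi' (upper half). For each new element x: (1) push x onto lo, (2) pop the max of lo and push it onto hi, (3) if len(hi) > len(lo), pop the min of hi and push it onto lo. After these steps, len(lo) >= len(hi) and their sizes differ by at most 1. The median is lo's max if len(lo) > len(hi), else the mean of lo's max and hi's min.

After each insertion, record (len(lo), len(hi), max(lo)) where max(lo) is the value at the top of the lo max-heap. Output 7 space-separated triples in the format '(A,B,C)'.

Step 1: insert 7 -> lo=[7] hi=[] -> (len(lo)=1, len(hi)=0, max(lo)=7)
Step 2: insert 33 -> lo=[7] hi=[33] -> (len(lo)=1, len(hi)=1, max(lo)=7)
Step 3: insert 42 -> lo=[7, 33] hi=[42] -> (len(lo)=2, len(hi)=1, max(lo)=33)
Step 4: insert 1 -> lo=[1, 7] hi=[33, 42] -> (len(lo)=2, len(hi)=2, max(lo)=7)
Step 5: insert 14 -> lo=[1, 7, 14] hi=[33, 42] -> (len(lo)=3, len(hi)=2, max(lo)=14)
Step 6: insert 42 -> lo=[1, 7, 14] hi=[33, 42, 42] -> (len(lo)=3, len(hi)=3, max(lo)=14)
Step 7: insert 34 -> lo=[1, 7, 14, 33] hi=[34, 42, 42] -> (len(lo)=4, len(hi)=3, max(lo)=33)

Answer: (1,0,7) (1,1,7) (2,1,33) (2,2,7) (3,2,14) (3,3,14) (4,3,33)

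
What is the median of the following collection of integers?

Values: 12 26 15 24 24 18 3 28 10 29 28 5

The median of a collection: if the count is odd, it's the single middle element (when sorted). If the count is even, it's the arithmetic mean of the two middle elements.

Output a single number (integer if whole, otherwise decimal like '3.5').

Answer: 21

Derivation:
Step 1: insert 12 -> lo=[12] (size 1, max 12) hi=[] (size 0) -> median=12
Step 2: insert 26 -> lo=[12] (size 1, max 12) hi=[26] (size 1, min 26) -> median=19
Step 3: insert 15 -> lo=[12, 15] (size 2, max 15) hi=[26] (size 1, min 26) -> median=15
Step 4: insert 24 -> lo=[12, 15] (size 2, max 15) hi=[24, 26] (size 2, min 24) -> median=19.5
Step 5: insert 24 -> lo=[12, 15, 24] (size 3, max 24) hi=[24, 26] (size 2, min 24) -> median=24
Step 6: insert 18 -> lo=[12, 15, 18] (size 3, max 18) hi=[24, 24, 26] (size 3, min 24) -> median=21
Step 7: insert 3 -> lo=[3, 12, 15, 18] (size 4, max 18) hi=[24, 24, 26] (size 3, min 24) -> median=18
Step 8: insert 28 -> lo=[3, 12, 15, 18] (size 4, max 18) hi=[24, 24, 26, 28] (size 4, min 24) -> median=21
Step 9: insert 10 -> lo=[3, 10, 12, 15, 18] (size 5, max 18) hi=[24, 24, 26, 28] (size 4, min 24) -> median=18
Step 10: insert 29 -> lo=[3, 10, 12, 15, 18] (size 5, max 18) hi=[24, 24, 26, 28, 29] (size 5, min 24) -> median=21
Step 11: insert 28 -> lo=[3, 10, 12, 15, 18, 24] (size 6, max 24) hi=[24, 26, 28, 28, 29] (size 5, min 24) -> median=24
Step 12: insert 5 -> lo=[3, 5, 10, 12, 15, 18] (size 6, max 18) hi=[24, 24, 26, 28, 28, 29] (size 6, min 24) -> median=21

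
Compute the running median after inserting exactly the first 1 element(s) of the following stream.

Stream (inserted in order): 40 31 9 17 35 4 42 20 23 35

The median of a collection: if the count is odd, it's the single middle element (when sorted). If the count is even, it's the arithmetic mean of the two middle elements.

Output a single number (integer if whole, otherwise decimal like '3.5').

Answer: 40

Derivation:
Step 1: insert 40 -> lo=[40] (size 1, max 40) hi=[] (size 0) -> median=40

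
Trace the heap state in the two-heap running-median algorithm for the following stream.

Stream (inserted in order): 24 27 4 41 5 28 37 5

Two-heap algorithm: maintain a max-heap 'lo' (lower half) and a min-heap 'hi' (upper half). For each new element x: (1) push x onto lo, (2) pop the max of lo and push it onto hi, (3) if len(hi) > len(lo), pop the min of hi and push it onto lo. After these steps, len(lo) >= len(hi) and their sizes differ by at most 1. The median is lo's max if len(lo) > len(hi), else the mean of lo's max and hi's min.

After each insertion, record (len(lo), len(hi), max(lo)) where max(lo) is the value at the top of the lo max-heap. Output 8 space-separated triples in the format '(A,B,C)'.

Step 1: insert 24 -> lo=[24] hi=[] -> (len(lo)=1, len(hi)=0, max(lo)=24)
Step 2: insert 27 -> lo=[24] hi=[27] -> (len(lo)=1, len(hi)=1, max(lo)=24)
Step 3: insert 4 -> lo=[4, 24] hi=[27] -> (len(lo)=2, len(hi)=1, max(lo)=24)
Step 4: insert 41 -> lo=[4, 24] hi=[27, 41] -> (len(lo)=2, len(hi)=2, max(lo)=24)
Step 5: insert 5 -> lo=[4, 5, 24] hi=[27, 41] -> (len(lo)=3, len(hi)=2, max(lo)=24)
Step 6: insert 28 -> lo=[4, 5, 24] hi=[27, 28, 41] -> (len(lo)=3, len(hi)=3, max(lo)=24)
Step 7: insert 37 -> lo=[4, 5, 24, 27] hi=[28, 37, 41] -> (len(lo)=4, len(hi)=3, max(lo)=27)
Step 8: insert 5 -> lo=[4, 5, 5, 24] hi=[27, 28, 37, 41] -> (len(lo)=4, len(hi)=4, max(lo)=24)

Answer: (1,0,24) (1,1,24) (2,1,24) (2,2,24) (3,2,24) (3,3,24) (4,3,27) (4,4,24)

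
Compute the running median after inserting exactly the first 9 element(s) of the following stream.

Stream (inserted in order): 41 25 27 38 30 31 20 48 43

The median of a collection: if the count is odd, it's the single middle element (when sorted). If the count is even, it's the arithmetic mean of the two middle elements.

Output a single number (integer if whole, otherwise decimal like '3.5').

Step 1: insert 41 -> lo=[41] (size 1, max 41) hi=[] (size 0) -> median=41
Step 2: insert 25 -> lo=[25] (size 1, max 25) hi=[41] (size 1, min 41) -> median=33
Step 3: insert 27 -> lo=[25, 27] (size 2, max 27) hi=[41] (size 1, min 41) -> median=27
Step 4: insert 38 -> lo=[25, 27] (size 2, max 27) hi=[38, 41] (size 2, min 38) -> median=32.5
Step 5: insert 30 -> lo=[25, 27, 30] (size 3, max 30) hi=[38, 41] (size 2, min 38) -> median=30
Step 6: insert 31 -> lo=[25, 27, 30] (size 3, max 30) hi=[31, 38, 41] (size 3, min 31) -> median=30.5
Step 7: insert 20 -> lo=[20, 25, 27, 30] (size 4, max 30) hi=[31, 38, 41] (size 3, min 31) -> median=30
Step 8: insert 48 -> lo=[20, 25, 27, 30] (size 4, max 30) hi=[31, 38, 41, 48] (size 4, min 31) -> median=30.5
Step 9: insert 43 -> lo=[20, 25, 27, 30, 31] (size 5, max 31) hi=[38, 41, 43, 48] (size 4, min 38) -> median=31

Answer: 31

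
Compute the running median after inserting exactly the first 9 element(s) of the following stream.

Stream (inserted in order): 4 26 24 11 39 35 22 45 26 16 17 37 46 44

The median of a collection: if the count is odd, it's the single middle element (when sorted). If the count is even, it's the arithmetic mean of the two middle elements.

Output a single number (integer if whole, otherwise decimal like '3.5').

Step 1: insert 4 -> lo=[4] (size 1, max 4) hi=[] (size 0) -> median=4
Step 2: insert 26 -> lo=[4] (size 1, max 4) hi=[26] (size 1, min 26) -> median=15
Step 3: insert 24 -> lo=[4, 24] (size 2, max 24) hi=[26] (size 1, min 26) -> median=24
Step 4: insert 11 -> lo=[4, 11] (size 2, max 11) hi=[24, 26] (size 2, min 24) -> median=17.5
Step 5: insert 39 -> lo=[4, 11, 24] (size 3, max 24) hi=[26, 39] (size 2, min 26) -> median=24
Step 6: insert 35 -> lo=[4, 11, 24] (size 3, max 24) hi=[26, 35, 39] (size 3, min 26) -> median=25
Step 7: insert 22 -> lo=[4, 11, 22, 24] (size 4, max 24) hi=[26, 35, 39] (size 3, min 26) -> median=24
Step 8: insert 45 -> lo=[4, 11, 22, 24] (size 4, max 24) hi=[26, 35, 39, 45] (size 4, min 26) -> median=25
Step 9: insert 26 -> lo=[4, 11, 22, 24, 26] (size 5, max 26) hi=[26, 35, 39, 45] (size 4, min 26) -> median=26

Answer: 26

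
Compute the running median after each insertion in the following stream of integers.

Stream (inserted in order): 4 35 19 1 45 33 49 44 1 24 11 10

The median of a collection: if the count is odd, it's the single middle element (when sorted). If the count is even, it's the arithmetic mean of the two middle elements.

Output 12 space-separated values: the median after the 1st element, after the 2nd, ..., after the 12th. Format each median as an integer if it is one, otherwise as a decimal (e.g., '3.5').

Answer: 4 19.5 19 11.5 19 26 33 34 33 28.5 24 21.5

Derivation:
Step 1: insert 4 -> lo=[4] (size 1, max 4) hi=[] (size 0) -> median=4
Step 2: insert 35 -> lo=[4] (size 1, max 4) hi=[35] (size 1, min 35) -> median=19.5
Step 3: insert 19 -> lo=[4, 19] (size 2, max 19) hi=[35] (size 1, min 35) -> median=19
Step 4: insert 1 -> lo=[1, 4] (size 2, max 4) hi=[19, 35] (size 2, min 19) -> median=11.5
Step 5: insert 45 -> lo=[1, 4, 19] (size 3, max 19) hi=[35, 45] (size 2, min 35) -> median=19
Step 6: insert 33 -> lo=[1, 4, 19] (size 3, max 19) hi=[33, 35, 45] (size 3, min 33) -> median=26
Step 7: insert 49 -> lo=[1, 4, 19, 33] (size 4, max 33) hi=[35, 45, 49] (size 3, min 35) -> median=33
Step 8: insert 44 -> lo=[1, 4, 19, 33] (size 4, max 33) hi=[35, 44, 45, 49] (size 4, min 35) -> median=34
Step 9: insert 1 -> lo=[1, 1, 4, 19, 33] (size 5, max 33) hi=[35, 44, 45, 49] (size 4, min 35) -> median=33
Step 10: insert 24 -> lo=[1, 1, 4, 19, 24] (size 5, max 24) hi=[33, 35, 44, 45, 49] (size 5, min 33) -> median=28.5
Step 11: insert 11 -> lo=[1, 1, 4, 11, 19, 24] (size 6, max 24) hi=[33, 35, 44, 45, 49] (size 5, min 33) -> median=24
Step 12: insert 10 -> lo=[1, 1, 4, 10, 11, 19] (size 6, max 19) hi=[24, 33, 35, 44, 45, 49] (size 6, min 24) -> median=21.5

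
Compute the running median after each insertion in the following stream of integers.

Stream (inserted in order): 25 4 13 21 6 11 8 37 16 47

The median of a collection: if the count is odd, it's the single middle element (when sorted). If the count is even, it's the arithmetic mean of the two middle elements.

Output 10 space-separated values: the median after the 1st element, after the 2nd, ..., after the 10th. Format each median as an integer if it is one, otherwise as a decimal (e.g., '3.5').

Answer: 25 14.5 13 17 13 12 11 12 13 14.5

Derivation:
Step 1: insert 25 -> lo=[25] (size 1, max 25) hi=[] (size 0) -> median=25
Step 2: insert 4 -> lo=[4] (size 1, max 4) hi=[25] (size 1, min 25) -> median=14.5
Step 3: insert 13 -> lo=[4, 13] (size 2, max 13) hi=[25] (size 1, min 25) -> median=13
Step 4: insert 21 -> lo=[4, 13] (size 2, max 13) hi=[21, 25] (size 2, min 21) -> median=17
Step 5: insert 6 -> lo=[4, 6, 13] (size 3, max 13) hi=[21, 25] (size 2, min 21) -> median=13
Step 6: insert 11 -> lo=[4, 6, 11] (size 3, max 11) hi=[13, 21, 25] (size 3, min 13) -> median=12
Step 7: insert 8 -> lo=[4, 6, 8, 11] (size 4, max 11) hi=[13, 21, 25] (size 3, min 13) -> median=11
Step 8: insert 37 -> lo=[4, 6, 8, 11] (size 4, max 11) hi=[13, 21, 25, 37] (size 4, min 13) -> median=12
Step 9: insert 16 -> lo=[4, 6, 8, 11, 13] (size 5, max 13) hi=[16, 21, 25, 37] (size 4, min 16) -> median=13
Step 10: insert 47 -> lo=[4, 6, 8, 11, 13] (size 5, max 13) hi=[16, 21, 25, 37, 47] (size 5, min 16) -> median=14.5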